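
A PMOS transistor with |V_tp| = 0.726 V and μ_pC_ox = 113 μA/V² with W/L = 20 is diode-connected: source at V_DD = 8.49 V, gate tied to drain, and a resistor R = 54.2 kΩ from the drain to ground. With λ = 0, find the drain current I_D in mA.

I_D = 0.137 mA

With gate tied to drain, V_SG = V_SD ≥ V_SG − |V_tp|, so the device is in saturation.
k_p = μ_pC_ox · (W/L) = 2.26 mA/V².
KCL at the drain: ½ k_p (V_SG − |V_tp|)² = (V_DD − V_SG)/R.
Let x = V_SG − 0.726. Then 61.2 x² + x − 7.764 = 0, giving x = 0.348 V (positive root), so V_SG = 1.07 V.
I_D = (V_DD − V_SG)/R = (8.49 − 1.07) / 54.2 = 0.137 mA.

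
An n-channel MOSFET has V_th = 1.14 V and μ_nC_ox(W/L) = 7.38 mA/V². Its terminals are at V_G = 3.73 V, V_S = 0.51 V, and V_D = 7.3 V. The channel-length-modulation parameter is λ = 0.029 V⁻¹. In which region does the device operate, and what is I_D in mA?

Saturation; I_D = 19.1 mA

V_GS = V_G − V_S = 3.73 − 0.51 = 3.22 V; V_DS = V_D − V_S = 7.3 − 0.51 = 6.79 V.
V_ov = V_GS − V_th = 3.22 − 1.14 = 2.08 V.
Since V_DS = 6.79 V ≥ V_ov = 2.08 V, the device is in saturation.
I_D = ½ k_n V_ov² (1 + λ V_DS) = 0.5 × 7.38 × 2.08² × (1 + 0.029 × 6.79) = 19.1 mA.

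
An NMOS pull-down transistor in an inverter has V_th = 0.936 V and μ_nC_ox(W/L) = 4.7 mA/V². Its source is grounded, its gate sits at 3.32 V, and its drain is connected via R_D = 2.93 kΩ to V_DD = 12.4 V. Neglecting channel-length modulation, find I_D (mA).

V_GS = V_G = 3.32 V, so V_ov = 3.32 − 0.936 = 2.38 V.
Assume saturation: I_D = ½ k_n V_ov² = 0.5 × 4.7 × 2.38² = 13.4 mA, giving V_DS = V_DD − I_D R_D = 12.4 − 13.4 × 2.93 = -26.7 V.
But -26.7 V < V_ov = 2.38 V, so the device is actually in triode.
In triode I_D = k_n[V_ov V_DS − ½ V_DS²] and I_D = (V_DD − V_DS)/R_D. Equating: 6.89 V_DS² − 33.83 V_DS + 12.4 = 0, giving V_DS = 0.399 V (the root below V_ov).
I_D = (12.4 − 0.399) / 2.93 = 4.1 mA.

I_D = 4.10 mA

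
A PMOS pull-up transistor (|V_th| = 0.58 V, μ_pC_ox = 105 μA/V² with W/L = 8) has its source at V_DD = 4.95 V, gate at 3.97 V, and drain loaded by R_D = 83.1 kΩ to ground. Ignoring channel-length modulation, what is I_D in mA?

V_SG = V_DD − V_G = 4.95 − 3.97 = 0.98 V, so V_ov = 0.98 − 0.58 = 0.4 V.
k_p = μ_pC_ox · (W/L) = 0.84 mA/V².
Assume saturation: I_D = ½ k_p V_ov² = 0.5 × 0.84 × 0.4² = 0.0672 mA, giving V_SD = V_DD − I_D R_D = 4.95 − 0.0672 × 83.1 = -0.634 V.
But -0.634 V < V_ov = 0.4 V, so the device is actually in triode.
In triode I_D = k_p[V_ov V_SD − ½ V_SD²] and I_D = (V_DD − V_SD)/R_D. Equating: 34.9 V_SD² − 28.92 V_SD + 4.95 = 0, giving V_SD = 0.242 V (the root below V_ov).
I_D = (4.95 − 0.242) / 83.1 = 0.0567 mA.

I_D = 0.0567 mA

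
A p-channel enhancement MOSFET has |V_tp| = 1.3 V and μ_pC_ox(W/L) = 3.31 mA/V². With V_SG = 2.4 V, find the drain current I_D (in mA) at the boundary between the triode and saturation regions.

I_D = 2.00 mA

At the boundary V_SD = V_ov = V_SG − |V_tp| = 2.4 − 1.3 = 1.1 V.
I_D = ½ k_p V_ov² = 0.5 × 3.31 × 1.1² = 2 mA.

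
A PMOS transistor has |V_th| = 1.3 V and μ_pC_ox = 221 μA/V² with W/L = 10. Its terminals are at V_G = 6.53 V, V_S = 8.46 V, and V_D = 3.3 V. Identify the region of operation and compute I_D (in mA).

V_SG = V_S − V_G = 8.46 − 6.53 = 1.93 V; V_SD = V_S − V_D = 8.46 − 3.3 = 5.16 V.
k_p = μ_pC_ox · (W/L) = 2.21 mA/V².
V_ov = V_SG − |V_th| = 1.93 − 1.3 = 0.63 V.
Since V_SD = 5.16 V ≥ V_ov = 0.63 V, the device is in saturation.
I_D = ½ k_p V_ov² = 0.5 × 2.21 × 0.63² = 0.439 mA.

Saturation; I_D = 0.439 mA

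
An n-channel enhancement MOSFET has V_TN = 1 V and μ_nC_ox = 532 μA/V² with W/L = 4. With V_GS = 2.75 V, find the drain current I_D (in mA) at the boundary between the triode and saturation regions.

I_D = 3.26 mA

At the boundary V_DS = V_ov = V_GS − V_TN = 2.75 − 1 = 1.75 V.
k_n = μ_nC_ox · (W/L) = 2.128 mA/V².
I_D = ½ k_n V_ov² = 0.5 × 2.128 × 1.75² = 3.26 mA.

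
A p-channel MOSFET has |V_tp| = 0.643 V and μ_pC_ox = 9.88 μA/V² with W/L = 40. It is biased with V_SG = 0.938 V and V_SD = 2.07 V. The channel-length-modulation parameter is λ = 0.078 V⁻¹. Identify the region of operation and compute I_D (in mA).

k_p = μ_pC_ox · (W/L) = 0.3952 mA/V².
V_ov = V_SG − |V_tp| = 0.938 − 0.643 = 0.295 V.
Since V_SD = 2.07 V ≥ V_ov = 0.295 V, the device is in saturation.
I_D = ½ k_p V_ov² (1 + λ V_SD) = 0.5 × 0.3952 × 0.295² × (1 + 0.078 × 2.07) = 0.02 mA.

Saturation; I_D = 0.0200 mA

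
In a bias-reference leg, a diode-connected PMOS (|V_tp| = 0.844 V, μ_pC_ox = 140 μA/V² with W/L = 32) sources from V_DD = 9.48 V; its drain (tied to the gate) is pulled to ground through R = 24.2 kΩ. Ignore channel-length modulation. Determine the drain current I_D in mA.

With gate tied to drain, V_SG = V_SD ≥ V_SG − |V_tp|, so the device is in saturation.
k_p = μ_pC_ox · (W/L) = 4.48 mA/V².
KCL at the drain: ½ k_p (V_SG − |V_tp|)² = (V_DD − V_SG)/R.
Let x = V_SG − 0.844. Then 54.2 x² + x − 8.636 = 0, giving x = 0.39 V (positive root), so V_SG = 1.23 V.
I_D = (V_DD − V_SG)/R = (9.48 − 1.23) / 24.2 = 0.341 mA.

I_D = 0.341 mA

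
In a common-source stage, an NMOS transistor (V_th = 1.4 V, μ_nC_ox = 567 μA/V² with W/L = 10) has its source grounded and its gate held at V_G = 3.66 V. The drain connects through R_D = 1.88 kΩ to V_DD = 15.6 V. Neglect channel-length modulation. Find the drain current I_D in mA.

I_D = 7.91 mA

V_GS = V_G = 3.66 V, so V_ov = 3.66 − 1.4 = 2.26 V.
k_n = μ_nC_ox · (W/L) = 5.67 mA/V².
Assume saturation: I_D = ½ k_n V_ov² = 0.5 × 5.67 × 2.26² = 14.5 mA, giving V_DS = V_DD − I_D R_D = 15.6 − 14.5 × 1.88 = -11.6 V.
But -11.6 V < V_ov = 2.26 V, so the device is actually in triode.
In triode I_D = k_n[V_ov V_DS − ½ V_DS²] and I_D = (V_DD − V_DS)/R_D. Equating: 5.33 V_DS² − 25.09 V_DS + 15.6 = 0, giving V_DS = 0.737 V (the root below V_ov).
I_D = (15.6 − 0.737) / 1.88 = 7.91 mA.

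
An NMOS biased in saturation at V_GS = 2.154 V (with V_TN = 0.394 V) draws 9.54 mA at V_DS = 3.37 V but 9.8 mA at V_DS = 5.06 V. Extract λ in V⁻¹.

λ = 0.0171 V⁻¹

With V_GS fixed, I_D ∝ (1 + λ V_DS) in saturation, so I_D2/I_D1 = (1 + λ V_DS2)/(1 + λ V_DS1).
9.8/9.54 = 1.027 = (1 + 5.06 λ)/(1 + 3.37 λ).
Solving: λ (I_D1 V_DS2 − I_D2 V_DS1) = I_D2 − I_D1, so λ = (9.8 − 9.54) / (9.54 × 5.06 − 9.8 × 3.37) = 0.26 / 15.2 = 0.0171 V⁻¹.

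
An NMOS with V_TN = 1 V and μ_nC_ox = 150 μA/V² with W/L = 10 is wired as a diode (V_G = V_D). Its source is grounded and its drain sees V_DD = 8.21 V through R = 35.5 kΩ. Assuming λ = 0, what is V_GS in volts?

With gate tied to drain, V_GS = V_DS ≥ V_GS − V_TN, so the device is in saturation.
k_n = μ_nC_ox · (W/L) = 1.5 mA/V².
KCL at the drain: ½ k_n (V_GS − V_TN)² = (V_DD − V_GS)/R.
Let x = V_GS − 1. Then 26.6 x² + x − 7.21 = 0, giving x = 0.502 V (positive root), so V_GS = 1.5 V.
I_D = (V_DD − V_GS)/R = (8.21 − 1.5) / 35.5 = 0.189 mA.

V_GS = 1.50 V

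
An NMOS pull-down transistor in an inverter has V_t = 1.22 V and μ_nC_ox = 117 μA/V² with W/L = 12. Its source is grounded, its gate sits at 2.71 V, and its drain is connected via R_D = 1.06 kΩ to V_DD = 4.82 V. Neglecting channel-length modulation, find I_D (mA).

V_GS = V_G = 2.71 V, so V_ov = 2.71 − 1.22 = 1.49 V.
k_n = μ_nC_ox · (W/L) = 1.404 mA/V².
Assume saturation: I_D = ½ k_n V_ov² = 0.5 × 1.404 × 1.49² = 1.56 mA, giving V_DS = V_DD − I_D R_D = 4.82 − 1.56 × 1.06 = 3.17 V.
V_DS = 3.17 V ≥ V_ov = 1.49 V, confirming saturation.

I_D = 1.56 mA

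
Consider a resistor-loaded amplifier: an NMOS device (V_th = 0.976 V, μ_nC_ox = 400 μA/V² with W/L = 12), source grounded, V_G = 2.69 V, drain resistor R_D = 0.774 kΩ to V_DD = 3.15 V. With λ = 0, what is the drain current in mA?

I_D = 3.44 mA

V_GS = V_G = 2.69 V, so V_ov = 2.69 − 0.976 = 1.71 V.
k_n = μ_nC_ox · (W/L) = 4.8 mA/V².
Assume saturation: I_D = ½ k_n V_ov² = 0.5 × 4.8 × 1.71² = 7.05 mA, giving V_DS = V_DD − I_D R_D = 3.15 − 7.05 × 0.774 = -2.31 V.
But -2.31 V < V_ov = 1.71 V, so the device is actually in triode.
In triode I_D = k_n[V_ov V_DS − ½ V_DS²] and I_D = (V_DD − V_DS)/R_D. Equating: 1.86 V_DS² − 7.368 V_DS + 3.15 = 0, giving V_DS = 0.487 V (the root below V_ov).
I_D = (3.15 − 0.487) / 0.774 = 3.44 mA.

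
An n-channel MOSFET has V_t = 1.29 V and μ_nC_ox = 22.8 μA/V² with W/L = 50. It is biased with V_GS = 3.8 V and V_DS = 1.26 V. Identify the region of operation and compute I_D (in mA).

k_n = μ_nC_ox · (W/L) = 1.14 mA/V².
V_ov = V_GS − V_t = 3.8 − 1.29 = 2.51 V.
Since V_DS = 1.26 V < V_ov = 2.51 V, the device is in the triode region.
I_D = k_n [V_ov · V_DS − ½ V_DS²] = 1.14 × [2.51 × 1.26 − 0.5 × 1.26²] = 2.7 mA.

Triode; I_D = 2.70 mA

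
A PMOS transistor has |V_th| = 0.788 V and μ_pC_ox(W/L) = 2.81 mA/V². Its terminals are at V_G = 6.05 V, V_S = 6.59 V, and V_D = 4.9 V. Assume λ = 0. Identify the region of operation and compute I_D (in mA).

V_SG = V_S − V_G = 6.59 − 6.05 = 0.54 V; V_SD = V_S − V_D = 6.59 − 4.9 = 1.69 V.
V_SG = 0.54 V < |V_th| = 0.788 V, so the transistor is in cutoff.

Cutoff; I_D = 0 mA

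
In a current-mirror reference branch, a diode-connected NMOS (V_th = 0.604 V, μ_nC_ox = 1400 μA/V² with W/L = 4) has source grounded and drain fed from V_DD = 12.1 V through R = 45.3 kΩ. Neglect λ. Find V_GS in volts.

With gate tied to drain, V_GS = V_DS ≥ V_GS − V_th, so the device is in saturation.
k_n = μ_nC_ox · (W/L) = 5.6 mA/V².
KCL at the drain: ½ k_n (V_GS − V_th)² = (V_DD − V_GS)/R.
Let x = V_GS − 0.604. Then 127 x² + x − 11.5 = 0, giving x = 0.297 V (positive root), so V_GS = 0.901 V.
I_D = (V_DD − V_GS)/R = (12.1 − 0.901) / 45.3 = 0.247 mA.

V_GS = 0.901 V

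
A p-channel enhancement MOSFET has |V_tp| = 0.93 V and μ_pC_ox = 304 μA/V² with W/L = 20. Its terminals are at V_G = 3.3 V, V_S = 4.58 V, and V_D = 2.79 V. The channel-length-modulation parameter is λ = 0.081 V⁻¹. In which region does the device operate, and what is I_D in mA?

Saturation; I_D = 0.426 mA

V_SG = V_S − V_G = 4.58 − 3.3 = 1.28 V; V_SD = V_S − V_D = 4.58 − 2.79 = 1.79 V.
k_p = μ_pC_ox · (W/L) = 6.08 mA/V².
V_ov = V_SG − |V_tp| = 1.28 − 0.93 = 0.35 V.
Since V_SD = 1.79 V ≥ V_ov = 0.35 V, the device is in saturation.
I_D = ½ k_p V_ov² (1 + λ V_SD) = 0.5 × 6.08 × 0.35² × (1 + 0.081 × 1.79) = 0.426 mA.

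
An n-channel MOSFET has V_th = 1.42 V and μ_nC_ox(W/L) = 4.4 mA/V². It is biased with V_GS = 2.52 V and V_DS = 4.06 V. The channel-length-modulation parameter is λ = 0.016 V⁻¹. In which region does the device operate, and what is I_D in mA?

V_ov = V_GS − V_th = 2.52 − 1.42 = 1.1 V.
Since V_DS = 4.06 V ≥ V_ov = 1.1 V, the device is in saturation.
I_D = ½ k_n V_ov² (1 + λ V_DS) = 0.5 × 4.4 × 1.1² × (1 + 0.016 × 4.06) = 2.83 mA.

Saturation; I_D = 2.83 mA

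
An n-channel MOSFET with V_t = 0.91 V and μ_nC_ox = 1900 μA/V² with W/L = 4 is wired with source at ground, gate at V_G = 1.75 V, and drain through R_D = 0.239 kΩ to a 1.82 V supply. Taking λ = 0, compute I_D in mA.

I_D = 2.68 mA

V_GS = V_G = 1.75 V, so V_ov = 1.75 − 0.91 = 0.84 V.
k_n = μ_nC_ox · (W/L) = 7.6 mA/V².
Assume saturation: I_D = ½ k_n V_ov² = 0.5 × 7.6 × 0.84² = 2.68 mA, giving V_DS = V_DD − I_D R_D = 1.82 − 2.68 × 0.239 = 1.18 V.
V_DS = 1.18 V ≥ V_ov = 0.84 V, confirming saturation.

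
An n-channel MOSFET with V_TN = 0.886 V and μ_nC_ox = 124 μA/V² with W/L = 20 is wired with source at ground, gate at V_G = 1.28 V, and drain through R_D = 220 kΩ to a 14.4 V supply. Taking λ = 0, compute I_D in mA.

V_GS = V_G = 1.28 V, so V_ov = 1.28 − 0.886 = 0.394 V.
k_n = μ_nC_ox · (W/L) = 2.48 mA/V².
Assume saturation: I_D = ½ k_n V_ov² = 0.5 × 2.48 × 0.394² = 0.192 mA, giving V_DS = V_DD − I_D R_D = 14.4 − 0.192 × 220 = -27.9 V.
But -27.9 V < V_ov = 0.394 V, so the device is actually in triode.
In triode I_D = k_n[V_ov V_DS − ½ V_DS²] and I_D = (V_DD − V_DS)/R_D. Equating: 273 V_DS² − 216 V_DS + 14.4 = 0, giving V_DS = 0.0735 V (the root below V_ov).
I_D = (14.4 − 0.0735) / 220 = 0.0651 mA.

I_D = 0.0651 mA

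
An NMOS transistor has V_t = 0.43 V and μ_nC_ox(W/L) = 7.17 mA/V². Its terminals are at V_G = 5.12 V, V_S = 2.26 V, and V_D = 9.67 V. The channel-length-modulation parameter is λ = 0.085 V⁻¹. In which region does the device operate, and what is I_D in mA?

V_GS = V_G − V_S = 5.12 − 2.26 = 2.86 V; V_DS = V_D − V_S = 9.67 − 2.26 = 7.41 V.
V_ov = V_GS − V_t = 2.86 − 0.43 = 2.43 V.
Since V_DS = 7.41 V ≥ V_ov = 2.43 V, the device is in saturation.
I_D = ½ k_n V_ov² (1 + λ V_DS) = 0.5 × 7.17 × 2.43² × (1 + 0.085 × 7.41) = 34.5 mA.

Saturation; I_D = 34.5 mA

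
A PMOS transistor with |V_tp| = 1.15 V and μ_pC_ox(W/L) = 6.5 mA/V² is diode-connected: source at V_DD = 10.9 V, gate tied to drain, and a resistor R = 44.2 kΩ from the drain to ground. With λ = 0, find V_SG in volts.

With gate tied to drain, V_SG = V_SD ≥ V_SG − |V_tp|, so the device is in saturation.
KCL at the drain: ½ k_p (V_SG − |V_tp|)² = (V_DD − V_SG)/R.
Let x = V_SG − 1.15. Then 144 x² + x − 9.75 = 0, giving x = 0.257 V (positive root), so V_SG = 1.41 V.
I_D = (V_DD − V_SG)/R = (10.9 − 1.41) / 44.2 = 0.215 mA.

V_SG = 1.41 V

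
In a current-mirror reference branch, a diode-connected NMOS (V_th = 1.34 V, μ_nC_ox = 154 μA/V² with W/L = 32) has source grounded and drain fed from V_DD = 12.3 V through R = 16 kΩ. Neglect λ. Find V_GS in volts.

With gate tied to drain, V_GS = V_DS ≥ V_GS − V_th, so the device is in saturation.
k_n = μ_nC_ox · (W/L) = 4.928 mA/V².
KCL at the drain: ½ k_n (V_GS − V_th)² = (V_DD − V_GS)/R.
Let x = V_GS − 1.34. Then 39.4 x² + x − 10.96 = 0, giving x = 0.515 V (positive root), so V_GS = 1.85 V.
I_D = (V_DD − V_GS)/R = (12.3 − 1.85) / 16 = 0.653 mA.

V_GS = 1.85 V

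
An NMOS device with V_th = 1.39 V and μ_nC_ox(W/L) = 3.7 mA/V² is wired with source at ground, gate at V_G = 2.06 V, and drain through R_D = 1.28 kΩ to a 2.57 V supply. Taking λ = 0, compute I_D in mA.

I_D = 0.830 mA

V_GS = V_G = 2.06 V, so V_ov = 2.06 − 1.39 = 0.67 V.
Assume saturation: I_D = ½ k_n V_ov² = 0.5 × 3.7 × 0.67² = 0.83 mA, giving V_DS = V_DD − I_D R_D = 2.57 − 0.83 × 1.28 = 1.51 V.
V_DS = 1.51 V ≥ V_ov = 0.67 V, confirming saturation.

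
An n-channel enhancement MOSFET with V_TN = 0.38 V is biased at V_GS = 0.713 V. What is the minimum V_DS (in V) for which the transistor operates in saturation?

The boundary between triode and saturation is V_DS = V_GS − V_TN = V_ov.
V_ov = 0.713 − 0.38 = 0.333 V.

V_DS,sat = 0.333 V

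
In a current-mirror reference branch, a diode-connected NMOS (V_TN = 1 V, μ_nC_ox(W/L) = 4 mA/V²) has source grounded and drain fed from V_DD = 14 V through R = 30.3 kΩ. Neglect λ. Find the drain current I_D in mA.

With gate tied to drain, V_GS = V_DS ≥ V_GS − V_TN, so the device is in saturation.
KCL at the drain: ½ k_n (V_GS − V_TN)² = (V_DD − V_GS)/R.
Let x = V_GS − 1. Then 60.6 x² + x − 13 = 0, giving x = 0.455 V (positive root), so V_GS = 1.45 V.
I_D = (V_DD − V_GS)/R = (14 − 1.45) / 30.3 = 0.414 mA.

I_D = 0.414 mA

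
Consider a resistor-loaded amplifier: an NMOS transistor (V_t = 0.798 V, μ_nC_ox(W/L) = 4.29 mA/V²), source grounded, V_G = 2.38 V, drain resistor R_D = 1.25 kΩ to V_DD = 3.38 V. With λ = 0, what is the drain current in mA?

V_GS = V_G = 2.38 V, so V_ov = 2.38 − 0.798 = 1.58 V.
Assume saturation: I_D = ½ k_n V_ov² = 0.5 × 4.29 × 1.58² = 5.37 mA, giving V_DS = V_DD − I_D R_D = 3.38 − 5.37 × 1.25 = -3.33 V.
But -3.33 V < V_ov = 1.58 V, so the device is actually in triode.
In triode I_D = k_n[V_ov V_DS − ½ V_DS²] and I_D = (V_DD − V_DS)/R_D. Equating: 2.68 V_DS² − 9.483 V_DS + 3.38 = 0, giving V_DS = 0.402 V (the root below V_ov).
I_D = (3.38 − 0.402) / 1.25 = 2.38 mA.

I_D = 2.38 mA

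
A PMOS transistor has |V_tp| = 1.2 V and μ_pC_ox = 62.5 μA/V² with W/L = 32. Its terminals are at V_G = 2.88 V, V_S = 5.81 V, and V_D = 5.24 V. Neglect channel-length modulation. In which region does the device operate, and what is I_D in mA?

Triode; I_D = 1.65 mA

V_SG = V_S − V_G = 5.81 − 2.88 = 2.93 V; V_SD = V_S − V_D = 5.81 − 5.24 = 0.57 V.
k_p = μ_pC_ox · (W/L) = 2 mA/V².
V_ov = V_SG − |V_tp| = 2.93 − 1.2 = 1.73 V.
Since V_SD = 0.57 V < V_ov = 1.73 V, the device is in the triode region.
I_D = k_p [V_ov · V_SD − ½ V_SD²] = 2 × [1.73 × 0.57 − 0.5 × 0.57²] = 1.65 mA.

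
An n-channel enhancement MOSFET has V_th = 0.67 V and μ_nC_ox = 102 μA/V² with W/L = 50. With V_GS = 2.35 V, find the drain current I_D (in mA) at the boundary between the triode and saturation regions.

I_D = 7.20 mA

At the boundary V_DS = V_ov = V_GS − V_th = 2.35 − 0.67 = 1.68 V.
k_n = μ_nC_ox · (W/L) = 5.1 mA/V².
I_D = ½ k_n V_ov² = 0.5 × 5.1 × 1.68² = 7.2 mA.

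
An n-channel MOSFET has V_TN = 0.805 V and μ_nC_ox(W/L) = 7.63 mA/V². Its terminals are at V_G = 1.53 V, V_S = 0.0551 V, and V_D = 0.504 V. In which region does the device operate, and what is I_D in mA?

Triode; I_D = 1.53 mA

V_GS = V_G − V_S = 1.53 − 0.0551 = 1.47 V; V_DS = V_D − V_S = 0.504 − 0.0551 = 0.449 V.
V_ov = V_GS − V_TN = 1.47 − 0.805 = 0.67 V.
Since V_DS = 0.449 V < V_ov = 0.67 V, the device is in the triode region.
I_D = k_n [V_ov · V_DS − ½ V_DS²] = 7.63 × [0.67 × 0.449 − 0.5 × 0.449²] = 1.53 mA.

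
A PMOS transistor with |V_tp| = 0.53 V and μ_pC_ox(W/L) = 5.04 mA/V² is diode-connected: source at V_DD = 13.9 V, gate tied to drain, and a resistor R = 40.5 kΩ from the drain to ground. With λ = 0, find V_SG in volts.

V_SG = 0.887 V

With gate tied to drain, V_SG = V_SD ≥ V_SG − |V_tp|, so the device is in saturation.
KCL at the drain: ½ k_p (V_SG − |V_tp|)² = (V_DD − V_SG)/R.
Let x = V_SG − 0.53. Then 102 x² + x − 13.37 = 0, giving x = 0.357 V (positive root), so V_SG = 0.887 V.
I_D = (V_DD − V_SG)/R = (13.9 − 0.887) / 40.5 = 0.321 mA.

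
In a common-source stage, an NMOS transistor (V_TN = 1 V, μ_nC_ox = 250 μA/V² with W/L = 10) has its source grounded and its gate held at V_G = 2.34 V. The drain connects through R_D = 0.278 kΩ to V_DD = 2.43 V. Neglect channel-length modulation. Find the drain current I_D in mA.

V_GS = V_G = 2.34 V, so V_ov = 2.34 − 1 = 1.34 V.
k_n = μ_nC_ox · (W/L) = 2.5 mA/V².
Assume saturation: I_D = ½ k_n V_ov² = 0.5 × 2.5 × 1.34² = 2.24 mA, giving V_DS = V_DD − I_D R_D = 2.43 − 2.24 × 0.278 = 1.81 V.
V_DS = 1.81 V ≥ V_ov = 1.34 V, confirming saturation.

I_D = 2.24 mA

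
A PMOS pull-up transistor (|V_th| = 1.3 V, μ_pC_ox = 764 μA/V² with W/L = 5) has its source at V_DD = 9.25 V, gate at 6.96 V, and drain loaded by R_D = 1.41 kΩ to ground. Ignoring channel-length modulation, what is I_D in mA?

I_D = 1.87 mA

V_SG = V_DD − V_G = 9.25 − 6.96 = 2.29 V, so V_ov = 2.29 − 1.3 = 0.99 V.
k_p = μ_pC_ox · (W/L) = 3.82 mA/V².
Assume saturation: I_D = ½ k_p V_ov² = 0.5 × 3.82 × 0.99² = 1.87 mA, giving V_SD = V_DD − I_D R_D = 9.25 − 1.87 × 1.41 = 6.61 V.
V_SD = 6.61 V ≥ V_ov = 0.99 V, confirming saturation.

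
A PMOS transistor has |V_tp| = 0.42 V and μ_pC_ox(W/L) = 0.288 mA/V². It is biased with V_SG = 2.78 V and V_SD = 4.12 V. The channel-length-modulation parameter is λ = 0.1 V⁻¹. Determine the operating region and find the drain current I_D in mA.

V_ov = V_SG − |V_tp| = 2.78 − 0.42 = 2.36 V.
Since V_SD = 4.12 V ≥ V_ov = 2.36 V, the device is in saturation.
I_D = ½ k_p V_ov² (1 + λ V_SD) = 0.5 × 0.288 × 2.36² × (1 + 0.1 × 4.12) = 1.13 mA.

Saturation; I_D = 1.13 mA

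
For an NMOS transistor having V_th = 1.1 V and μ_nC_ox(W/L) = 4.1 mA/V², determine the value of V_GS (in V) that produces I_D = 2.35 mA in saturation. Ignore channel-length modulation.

In saturation I_D = ½ k_n (V_GS − V_th)², so V_GS − V_th = √(2 I_D / k_n) = √(2 × 2.35 / 4.1) = 1.07 V.
V_GS = 1.1 + 1.07 = 2.17 V.

V_GS = 2.17 V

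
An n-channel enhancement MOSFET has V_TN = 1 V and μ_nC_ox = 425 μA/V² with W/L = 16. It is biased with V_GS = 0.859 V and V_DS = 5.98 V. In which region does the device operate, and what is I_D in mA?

V_GS = 0.859 V < V_TN = 1 V, so the transistor is in cutoff.

Cutoff; I_D = 0 mA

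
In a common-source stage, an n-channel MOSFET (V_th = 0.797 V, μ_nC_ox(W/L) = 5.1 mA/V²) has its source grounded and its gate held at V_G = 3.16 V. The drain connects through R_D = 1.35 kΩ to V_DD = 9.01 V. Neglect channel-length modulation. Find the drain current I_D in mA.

I_D = 6.24 mA

V_GS = V_G = 3.16 V, so V_ov = 3.16 − 0.797 = 2.36 V.
Assume saturation: I_D = ½ k_n V_ov² = 0.5 × 5.1 × 2.36² = 14.2 mA, giving V_DS = V_DD − I_D R_D = 9.01 − 14.2 × 1.35 = -10.2 V.
But -10.2 V < V_ov = 2.36 V, so the device is actually in triode.
In triode I_D = k_n[V_ov V_DS − ½ V_DS²] and I_D = (V_DD − V_DS)/R_D. Equating: 3.44 V_DS² − 17.27 V_DS + 9.01 = 0, giving V_DS = 0.591 V (the root below V_ov).
I_D = (9.01 − 0.591) / 1.35 = 6.24 mA.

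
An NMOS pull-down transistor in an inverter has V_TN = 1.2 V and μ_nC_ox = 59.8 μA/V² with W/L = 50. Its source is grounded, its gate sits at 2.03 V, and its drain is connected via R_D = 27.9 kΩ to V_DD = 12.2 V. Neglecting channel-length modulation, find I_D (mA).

I_D = 0.430 mA

V_GS = V_G = 2.03 V, so V_ov = 2.03 − 1.2 = 0.83 V.
k_n = μ_nC_ox · (W/L) = 2.99 mA/V².
Assume saturation: I_D = ½ k_n V_ov² = 0.5 × 2.99 × 0.83² = 1.03 mA, giving V_DS = V_DD − I_D R_D = 12.2 − 1.03 × 27.9 = -16.5 V.
But -16.5 V < V_ov = 0.83 V, so the device is actually in triode.
In triode I_D = k_n[V_ov V_DS − ½ V_DS²] and I_D = (V_DD − V_DS)/R_D. Equating: 41.7 V_DS² − 70.24 V_DS + 12.2 = 0, giving V_DS = 0.197 V (the root below V_ov).
I_D = (12.2 − 0.197) / 27.9 = 0.43 mA.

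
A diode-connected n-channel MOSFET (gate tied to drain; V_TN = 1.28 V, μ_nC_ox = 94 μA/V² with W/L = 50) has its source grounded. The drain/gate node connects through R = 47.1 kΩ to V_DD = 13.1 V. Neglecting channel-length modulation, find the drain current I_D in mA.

I_D = 0.244 mA

With gate tied to drain, V_GS = V_DS ≥ V_GS − V_TN, so the device is in saturation.
k_n = μ_nC_ox · (W/L) = 4.7 mA/V².
KCL at the drain: ½ k_n (V_GS − V_TN)² = (V_DD − V_GS)/R.
Let x = V_GS − 1.28. Then 111 x² + x − 11.82 = 0, giving x = 0.322 V (positive root), so V_GS = 1.6 V.
I_D = (V_DD − V_GS)/R = (13.1 − 1.6) / 47.1 = 0.244 mA.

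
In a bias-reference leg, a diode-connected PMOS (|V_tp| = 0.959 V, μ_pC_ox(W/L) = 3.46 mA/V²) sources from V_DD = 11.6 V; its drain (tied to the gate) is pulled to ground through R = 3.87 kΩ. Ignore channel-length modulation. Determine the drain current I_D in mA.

With gate tied to drain, V_SG = V_SD ≥ V_SG − |V_tp|, so the device is in saturation.
KCL at the drain: ½ k_p (V_SG − |V_tp|)² = (V_DD − V_SG)/R.
Let x = V_SG − 0.959. Then 6.7 x² + x − 10.64 = 0, giving x = 1.19 V (positive root), so V_SG = 2.15 V.
I_D = (V_DD − V_SG)/R = (11.6 − 2.15) / 3.87 = 2.44 mA.

I_D = 2.44 mA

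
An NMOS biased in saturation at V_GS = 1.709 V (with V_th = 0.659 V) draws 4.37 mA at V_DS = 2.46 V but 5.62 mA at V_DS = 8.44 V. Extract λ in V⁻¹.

λ = 0.0542 V⁻¹

With V_GS fixed, I_D ∝ (1 + λ V_DS) in saturation, so I_D2/I_D1 = (1 + λ V_DS2)/(1 + λ V_DS1).
5.62/4.37 = 1.286 = (1 + 8.44 λ)/(1 + 2.46 λ).
Solving: λ (I_D1 V_DS2 − I_D2 V_DS1) = I_D2 − I_D1, so λ = (5.62 − 4.37) / (4.37 × 8.44 − 5.62 × 2.46) = 1.25 / 23.1 = 0.0542 V⁻¹.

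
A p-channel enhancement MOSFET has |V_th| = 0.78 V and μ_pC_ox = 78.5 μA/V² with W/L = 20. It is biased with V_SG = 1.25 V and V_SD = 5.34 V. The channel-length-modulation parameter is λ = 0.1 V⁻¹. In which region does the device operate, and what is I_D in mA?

Saturation; I_D = 0.266 mA

k_p = μ_pC_ox · (W/L) = 1.57 mA/V².
V_ov = V_SG − |V_th| = 1.25 − 0.78 = 0.47 V.
Since V_SD = 5.34 V ≥ V_ov = 0.47 V, the device is in saturation.
I_D = ½ k_p V_ov² (1 + λ V_SD) = 0.5 × 1.57 × 0.47² × (1 + 0.1 × 5.34) = 0.266 mA.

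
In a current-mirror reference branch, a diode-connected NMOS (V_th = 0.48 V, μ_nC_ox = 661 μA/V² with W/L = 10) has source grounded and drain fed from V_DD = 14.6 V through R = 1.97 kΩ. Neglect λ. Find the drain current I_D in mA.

I_D = 6.46 mA

With gate tied to drain, V_GS = V_DS ≥ V_GS − V_th, so the device is in saturation.
k_n = μ_nC_ox · (W/L) = 6.61 mA/V².
KCL at the drain: ½ k_n (V_GS − V_th)² = (V_DD − V_GS)/R.
Let x = V_GS − 0.48. Then 6.51 x² + x − 14.12 = 0, giving x = 1.4 V (positive root), so V_GS = 1.88 V.
I_D = (V_DD − V_GS)/R = (14.6 − 1.88) / 1.97 = 6.46 mA.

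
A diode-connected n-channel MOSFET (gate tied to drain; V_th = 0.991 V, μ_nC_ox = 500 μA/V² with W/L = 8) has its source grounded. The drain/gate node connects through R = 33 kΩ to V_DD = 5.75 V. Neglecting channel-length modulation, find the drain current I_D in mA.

With gate tied to drain, V_GS = V_DS ≥ V_GS − V_th, so the device is in saturation.
k_n = μ_nC_ox · (W/L) = 4 mA/V².
KCL at the drain: ½ k_n (V_GS − V_th)² = (V_DD − V_GS)/R.
Let x = V_GS − 0.991. Then 66 x² + x − 4.759 = 0, giving x = 0.261 V (positive root), so V_GS = 1.25 V.
I_D = (V_DD − V_GS)/R = (5.75 − 1.25) / 33 = 0.136 mA.

I_D = 0.136 mA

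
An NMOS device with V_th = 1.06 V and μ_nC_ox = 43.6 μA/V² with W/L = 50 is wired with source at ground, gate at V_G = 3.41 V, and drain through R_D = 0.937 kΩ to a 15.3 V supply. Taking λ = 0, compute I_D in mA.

I_D = 6.02 mA

V_GS = V_G = 3.41 V, so V_ov = 3.41 − 1.06 = 2.35 V.
k_n = μ_nC_ox · (W/L) = 2.18 mA/V².
Assume saturation: I_D = ½ k_n V_ov² = 0.5 × 2.18 × 2.35² = 6.02 mA, giving V_DS = V_DD − I_D R_D = 15.3 − 6.02 × 0.937 = 9.66 V.
V_DS = 9.66 V ≥ V_ov = 2.35 V, confirming saturation.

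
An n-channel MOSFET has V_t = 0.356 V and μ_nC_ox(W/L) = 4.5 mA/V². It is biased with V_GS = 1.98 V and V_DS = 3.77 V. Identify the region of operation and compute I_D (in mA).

Saturation; I_D = 5.93 mA

V_ov = V_GS − V_t = 1.98 − 0.356 = 1.62 V.
Since V_DS = 3.77 V ≥ V_ov = 1.62 V, the device is in saturation.
I_D = ½ k_n V_ov² = 0.5 × 4.5 × 1.62² = 5.93 mA.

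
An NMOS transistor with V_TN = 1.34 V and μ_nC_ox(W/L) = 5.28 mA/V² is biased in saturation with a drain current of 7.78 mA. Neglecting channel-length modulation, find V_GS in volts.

In saturation I_D = ½ k_n (V_GS − V_TN)², so V_GS − V_TN = √(2 I_D / k_n) = √(2 × 7.78 / 5.28) = 1.72 V.
V_GS = 1.34 + 1.72 = 3.06 V.

V_GS = 3.06 V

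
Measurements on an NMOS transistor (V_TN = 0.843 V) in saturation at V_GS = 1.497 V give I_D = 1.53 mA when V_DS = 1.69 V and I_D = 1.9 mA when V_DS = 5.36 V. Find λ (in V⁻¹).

With V_GS fixed, I_D ∝ (1 + λ V_DS) in saturation, so I_D2/I_D1 = (1 + λ V_DS2)/(1 + λ V_DS1).
1.9/1.53 = 1.242 = (1 + 5.36 λ)/(1 + 1.69 λ).
Solving: λ (I_D1 V_DS2 − I_D2 V_DS1) = I_D2 − I_D1, so λ = (1.9 − 1.53) / (1.53 × 5.36 − 1.9 × 1.69) = 0.37 / 4.99 = 0.0742 V⁻¹.

λ = 0.0742 V⁻¹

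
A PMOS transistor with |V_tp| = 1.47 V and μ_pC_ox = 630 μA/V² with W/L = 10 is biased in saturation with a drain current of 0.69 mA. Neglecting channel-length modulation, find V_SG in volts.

V_SG = 1.94 V

k_p = μ_pC_ox · (W/L) = 6.3 mA/V².
In saturation I_D = ½ k_p (V_SG − |V_tp|)², so V_SG − |V_tp| = √(2 I_D / k_p) = √(2 × 0.69 / 6.3) = 0.468 V.
V_SG = 1.47 + 0.468 = 1.94 V.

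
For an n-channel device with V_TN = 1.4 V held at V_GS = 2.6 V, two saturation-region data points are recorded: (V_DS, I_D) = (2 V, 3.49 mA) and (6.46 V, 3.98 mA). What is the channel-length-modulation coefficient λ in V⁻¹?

With V_GS fixed, I_D ∝ (1 + λ V_DS) in saturation, so I_D2/I_D1 = (1 + λ V_DS2)/(1 + λ V_DS1).
3.98/3.49 = 1.14 = (1 + 6.46 λ)/(1 + 2 λ).
Solving: λ (I_D1 V_DS2 − I_D2 V_DS1) = I_D2 − I_D1, so λ = (3.98 − 3.49) / (3.49 × 6.46 − 3.98 × 2) = 0.49 / 14.6 = 0.0336 V⁻¹.

λ = 0.0336 V⁻¹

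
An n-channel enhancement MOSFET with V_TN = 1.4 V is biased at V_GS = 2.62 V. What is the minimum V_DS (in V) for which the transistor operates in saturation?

The boundary between triode and saturation is V_DS = V_GS − V_TN = V_ov.
V_ov = 2.62 − 1.4 = 1.22 V.

V_DS,sat = 1.22 V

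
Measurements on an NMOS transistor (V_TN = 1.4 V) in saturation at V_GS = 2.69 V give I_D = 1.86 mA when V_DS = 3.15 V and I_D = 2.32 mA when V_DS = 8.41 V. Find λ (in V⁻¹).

λ = 0.0552 V⁻¹

With V_GS fixed, I_D ∝ (1 + λ V_DS) in saturation, so I_D2/I_D1 = (1 + λ V_DS2)/(1 + λ V_DS1).
2.32/1.86 = 1.247 = (1 + 8.41 λ)/(1 + 3.15 λ).
Solving: λ (I_D1 V_DS2 − I_D2 V_DS1) = I_D2 − I_D1, so λ = (2.32 − 1.86) / (1.86 × 8.41 − 2.32 × 3.15) = 0.46 / 8.33 = 0.0552 V⁻¹.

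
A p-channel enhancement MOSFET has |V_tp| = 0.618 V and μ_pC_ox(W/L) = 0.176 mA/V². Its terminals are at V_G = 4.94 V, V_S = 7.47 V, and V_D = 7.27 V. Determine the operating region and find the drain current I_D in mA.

V_SG = V_S − V_G = 7.47 − 4.94 = 2.53 V; V_SD = V_S − V_D = 7.47 − 7.27 = 0.2 V.
V_ov = V_SG − |V_tp| = 2.53 − 0.618 = 1.91 V.
Since V_SD = 0.2 V < V_ov = 1.91 V, the device is in the triode region.
I_D = k_p [V_ov · V_SD − ½ V_SD²] = 0.176 × [1.91 × 0.2 − 0.5 × 0.2²] = 0.0638 mA.

Triode; I_D = 0.0638 mA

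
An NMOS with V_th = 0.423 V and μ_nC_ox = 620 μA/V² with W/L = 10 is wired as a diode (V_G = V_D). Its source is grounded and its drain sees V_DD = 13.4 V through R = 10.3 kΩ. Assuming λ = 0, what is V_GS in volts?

With gate tied to drain, V_GS = V_DS ≥ V_GS − V_th, so the device is in saturation.
k_n = μ_nC_ox · (W/L) = 6.2 mA/V².
KCL at the drain: ½ k_n (V_GS − V_th)² = (V_DD − V_GS)/R.
Let x = V_GS − 0.423. Then 31.9 x² + x − 12.98 = 0, giving x = 0.622 V (positive root), so V_GS = 1.05 V.
I_D = (V_DD − V_GS)/R = (13.4 − 1.05) / 10.3 = 1.2 mA.

V_GS = 1.05 V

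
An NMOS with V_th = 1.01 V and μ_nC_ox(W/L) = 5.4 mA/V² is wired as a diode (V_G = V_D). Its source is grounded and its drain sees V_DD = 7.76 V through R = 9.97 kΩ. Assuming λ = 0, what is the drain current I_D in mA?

I_D = 0.629 mA

With gate tied to drain, V_GS = V_DS ≥ V_GS − V_th, so the device is in saturation.
KCL at the drain: ½ k_n (V_GS − V_th)² = (V_DD − V_GS)/R.
Let x = V_GS − 1.01. Then 26.9 x² + x − 6.75 = 0, giving x = 0.483 V (positive root), so V_GS = 1.49 V.
I_D = (V_DD − V_GS)/R = (7.76 − 1.49) / 9.97 = 0.629 mA.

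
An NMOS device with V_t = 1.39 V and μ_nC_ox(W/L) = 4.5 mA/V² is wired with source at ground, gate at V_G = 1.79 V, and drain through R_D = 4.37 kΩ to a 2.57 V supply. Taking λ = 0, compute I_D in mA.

I_D = 0.360 mA

V_GS = V_G = 1.79 V, so V_ov = 1.79 − 1.39 = 0.4 V.
Assume saturation: I_D = ½ k_n V_ov² = 0.5 × 4.5 × 0.4² = 0.36 mA, giving V_DS = V_DD − I_D R_D = 2.57 − 0.36 × 4.37 = 0.997 V.
V_DS = 0.997 V ≥ V_ov = 0.4 V, confirming saturation.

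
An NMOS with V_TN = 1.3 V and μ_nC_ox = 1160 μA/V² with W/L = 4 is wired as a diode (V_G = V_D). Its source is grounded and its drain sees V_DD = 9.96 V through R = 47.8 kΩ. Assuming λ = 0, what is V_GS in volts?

With gate tied to drain, V_GS = V_DS ≥ V_GS − V_TN, so the device is in saturation.
k_n = μ_nC_ox · (W/L) = 4.64 mA/V².
KCL at the drain: ½ k_n (V_GS − V_TN)² = (V_DD − V_GS)/R.
Let x = V_GS − 1.3. Then 111 x² + x − 8.66 = 0, giving x = 0.275 V (positive root), so V_GS = 1.57 V.
I_D = (V_DD − V_GS)/R = (9.96 − 1.57) / 47.8 = 0.175 mA.

V_GS = 1.57 V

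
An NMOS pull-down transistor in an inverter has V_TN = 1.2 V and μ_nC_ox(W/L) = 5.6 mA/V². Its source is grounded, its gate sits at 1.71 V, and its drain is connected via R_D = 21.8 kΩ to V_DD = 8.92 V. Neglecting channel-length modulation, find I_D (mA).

V_GS = V_G = 1.71 V, so V_ov = 1.71 − 1.2 = 0.51 V.
Assume saturation: I_D = ½ k_n V_ov² = 0.5 × 5.6 × 0.51² = 0.728 mA, giving V_DS = V_DD − I_D R_D = 8.92 − 0.728 × 21.8 = -6.96 V.
But -6.96 V < V_ov = 0.51 V, so the device is actually in triode.
In triode I_D = k_n[V_ov V_DS − ½ V_DS²] and I_D = (V_DD − V_DS)/R_D. Equating: 61 V_DS² − 63.26 V_DS + 8.92 = 0, giving V_DS = 0.168 V (the root below V_ov).
I_D = (8.92 − 0.168) / 21.8 = 0.401 mA.

I_D = 0.401 mA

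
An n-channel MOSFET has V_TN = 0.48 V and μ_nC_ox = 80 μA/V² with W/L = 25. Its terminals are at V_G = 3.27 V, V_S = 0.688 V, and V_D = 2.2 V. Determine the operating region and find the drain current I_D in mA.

Triode; I_D = 4.07 mA

V_GS = V_G − V_S = 3.27 − 0.688 = 2.58 V; V_DS = V_D − V_S = 2.2 − 0.688 = 1.51 V.
k_n = μ_nC_ox · (W/L) = 2 mA/V².
V_ov = V_GS − V_TN = 2.58 − 0.48 = 2.1 V.
Since V_DS = 1.51 V < V_ov = 2.1 V, the device is in the triode region.
I_D = k_n [V_ov · V_DS − ½ V_DS²] = 2 × [2.1 × 1.51 − 0.5 × 1.51²] = 4.07 mA.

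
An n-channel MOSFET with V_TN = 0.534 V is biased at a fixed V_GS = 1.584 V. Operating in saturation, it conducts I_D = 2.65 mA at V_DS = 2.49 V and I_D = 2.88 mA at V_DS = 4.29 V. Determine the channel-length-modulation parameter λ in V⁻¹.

λ = 0.0548 V⁻¹

With V_GS fixed, I_D ∝ (1 + λ V_DS) in saturation, so I_D2/I_D1 = (1 + λ V_DS2)/(1 + λ V_DS1).
2.88/2.65 = 1.087 = (1 + 4.29 λ)/(1 + 2.49 λ).
Solving: λ (I_D1 V_DS2 − I_D2 V_DS1) = I_D2 − I_D1, so λ = (2.88 − 2.65) / (2.65 × 4.29 − 2.88 × 2.49) = 0.23 / 4.2 = 0.0548 V⁻¹.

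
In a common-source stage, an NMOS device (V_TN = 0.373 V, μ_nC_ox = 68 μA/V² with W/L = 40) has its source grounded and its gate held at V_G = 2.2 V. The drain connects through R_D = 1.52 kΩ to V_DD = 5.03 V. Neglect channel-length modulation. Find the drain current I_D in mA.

I_D = 2.84 mA

V_GS = V_G = 2.2 V, so V_ov = 2.2 − 0.373 = 1.83 V.
k_n = μ_nC_ox · (W/L) = 2.72 mA/V².
Assume saturation: I_D = ½ k_n V_ov² = 0.5 × 2.72 × 1.83² = 4.54 mA, giving V_DS = V_DD − I_D R_D = 5.03 − 4.54 × 1.52 = -1.87 V.
But -1.87 V < V_ov = 1.83 V, so the device is actually in triode.
In triode I_D = k_n[V_ov V_DS − ½ V_DS²] and I_D = (V_DD − V_DS)/R_D. Equating: 2.07 V_DS² − 8.554 V_DS + 5.03 = 0, giving V_DS = 0.71 V (the root below V_ov).
I_D = (5.03 − 0.71) / 1.52 = 2.84 mA.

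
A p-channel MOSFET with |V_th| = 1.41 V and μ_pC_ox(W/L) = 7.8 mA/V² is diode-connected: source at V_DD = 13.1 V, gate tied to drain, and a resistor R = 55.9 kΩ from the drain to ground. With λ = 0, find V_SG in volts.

With gate tied to drain, V_SG = V_SD ≥ V_SG − |V_th|, so the device is in saturation.
KCL at the drain: ½ k_p (V_SG − |V_th|)² = (V_DD − V_SG)/R.
Let x = V_SG − 1.41. Then 218 x² + x − 11.69 = 0, giving x = 0.229 V (positive root), so V_SG = 1.64 V.
I_D = (V_DD − V_SG)/R = (13.1 − 1.64) / 55.9 = 0.205 mA.

V_SG = 1.64 V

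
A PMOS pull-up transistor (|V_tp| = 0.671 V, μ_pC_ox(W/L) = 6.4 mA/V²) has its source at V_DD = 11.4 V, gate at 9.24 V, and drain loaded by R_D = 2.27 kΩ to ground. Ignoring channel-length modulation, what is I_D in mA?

V_SG = V_DD − V_G = 11.4 − 9.24 = 2.16 V, so V_ov = 2.16 − 0.671 = 1.49 V.
Assume saturation: I_D = ½ k_p V_ov² = 0.5 × 6.4 × 1.49² = 7.09 mA, giving V_SD = V_DD − I_D R_D = 11.4 − 7.09 × 2.27 = -4.71 V.
But -4.71 V < V_ov = 1.49 V, so the device is actually in triode.
In triode I_D = k_p[V_ov V_SD − ½ V_SD²] and I_D = (V_DD − V_SD)/R_D. Equating: 7.26 V_SD² − 22.63 V_SD + 11.4 = 0, giving V_SD = 0.632 V (the root below V_ov).
I_D = (11.4 − 0.632) / 2.27 = 4.74 mA.

I_D = 4.74 mA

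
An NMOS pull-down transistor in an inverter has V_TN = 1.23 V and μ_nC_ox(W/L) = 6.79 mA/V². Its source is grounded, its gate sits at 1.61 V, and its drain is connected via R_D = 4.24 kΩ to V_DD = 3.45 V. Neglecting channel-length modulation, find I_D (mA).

V_GS = V_G = 1.61 V, so V_ov = 1.61 − 1.23 = 0.38 V.
Assume saturation: I_D = ½ k_n V_ov² = 0.5 × 6.79 × 0.38² = 0.49 mA, giving V_DS = V_DD − I_D R_D = 3.45 − 0.49 × 4.24 = 1.37 V.
V_DS = 1.37 V ≥ V_ov = 0.38 V, confirming saturation.

I_D = 0.490 mA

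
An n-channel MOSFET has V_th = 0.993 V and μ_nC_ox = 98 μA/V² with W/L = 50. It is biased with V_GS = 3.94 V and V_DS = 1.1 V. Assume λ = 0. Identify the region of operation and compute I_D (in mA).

k_n = μ_nC_ox · (W/L) = 4.9 mA/V².
V_ov = V_GS − V_th = 3.94 − 0.993 = 2.95 V.
Since V_DS = 1.1 V < V_ov = 2.95 V, the device is in the triode region.
I_D = k_n [V_ov · V_DS − ½ V_DS²] = 4.9 × [2.95 × 1.1 − 0.5 × 1.1²] = 12.9 mA.

Triode; I_D = 12.9 mA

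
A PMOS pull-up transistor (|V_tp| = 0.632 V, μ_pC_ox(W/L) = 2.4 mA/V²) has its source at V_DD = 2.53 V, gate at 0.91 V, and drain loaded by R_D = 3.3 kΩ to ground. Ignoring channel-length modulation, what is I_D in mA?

I_D = 0.664 mA

V_SG = V_DD − V_G = 2.53 − 0.91 = 1.62 V, so V_ov = 1.62 − 0.632 = 0.988 V.
Assume saturation: I_D = ½ k_p V_ov² = 0.5 × 2.4 × 0.988² = 1.17 mA, giving V_SD = V_DD − I_D R_D = 2.53 − 1.17 × 3.3 = -1.34 V.
But -1.34 V < V_ov = 0.988 V, so the device is actually in triode.
In triode I_D = k_p[V_ov V_SD − ½ V_SD²] and I_D = (V_DD − V_SD)/R_D. Equating: 3.96 V_SD² − 8.825 V_SD + 2.53 = 0, giving V_SD = 0.338 V (the root below V_ov).
I_D = (2.53 − 0.338) / 3.3 = 0.664 mA.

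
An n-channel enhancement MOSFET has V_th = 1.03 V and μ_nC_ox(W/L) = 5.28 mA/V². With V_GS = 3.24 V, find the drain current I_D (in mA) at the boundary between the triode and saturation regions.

I_D = 12.9 mA

At the boundary V_DS = V_ov = V_GS − V_th = 3.24 − 1.03 = 2.21 V.
I_D = ½ k_n V_ov² = 0.5 × 5.28 × 2.21² = 12.9 mA.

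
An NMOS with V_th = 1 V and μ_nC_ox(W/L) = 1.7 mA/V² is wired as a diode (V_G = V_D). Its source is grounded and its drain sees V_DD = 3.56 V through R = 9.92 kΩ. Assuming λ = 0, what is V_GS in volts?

With gate tied to drain, V_GS = V_DS ≥ V_GS − V_th, so the device is in saturation.
KCL at the drain: ½ k_n (V_GS − V_th)² = (V_DD − V_GS)/R.
Let x = V_GS − 1. Then 8.43 x² + x − 2.56 = 0, giving x = 0.495 V (positive root), so V_GS = 1.49 V.
I_D = (V_DD − V_GS)/R = (3.56 − 1.49) / 9.92 = 0.208 mA.

V_GS = 1.49 V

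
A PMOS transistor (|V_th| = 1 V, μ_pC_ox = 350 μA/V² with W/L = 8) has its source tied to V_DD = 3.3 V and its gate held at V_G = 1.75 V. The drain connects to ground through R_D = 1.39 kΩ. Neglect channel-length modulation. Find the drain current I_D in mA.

V_SG = V_DD − V_G = 3.3 − 1.75 = 1.55 V, so V_ov = 1.55 − 1 = 0.55 V.
k_p = μ_pC_ox · (W/L) = 2.8 mA/V².
Assume saturation: I_D = ½ k_p V_ov² = 0.5 × 2.8 × 0.55² = 0.423 mA, giving V_SD = V_DD − I_D R_D = 3.3 − 0.423 × 1.39 = 2.71 V.
V_SD = 2.71 V ≥ V_ov = 0.55 V, confirming saturation.

I_D = 0.423 mA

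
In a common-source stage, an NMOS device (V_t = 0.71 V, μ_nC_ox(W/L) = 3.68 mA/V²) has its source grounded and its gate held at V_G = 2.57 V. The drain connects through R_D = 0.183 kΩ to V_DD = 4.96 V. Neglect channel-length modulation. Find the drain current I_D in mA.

I_D = 6.37 mA

V_GS = V_G = 2.57 V, so V_ov = 2.57 − 0.71 = 1.86 V.
Assume saturation: I_D = ½ k_n V_ov² = 0.5 × 3.68 × 1.86² = 6.37 mA, giving V_DS = V_DD − I_D R_D = 4.96 − 6.37 × 0.183 = 3.8 V.
V_DS = 3.8 V ≥ V_ov = 1.86 V, confirming saturation.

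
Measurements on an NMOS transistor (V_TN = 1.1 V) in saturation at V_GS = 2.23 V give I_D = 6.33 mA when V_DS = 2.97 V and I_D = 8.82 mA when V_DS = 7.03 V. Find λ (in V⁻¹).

With V_GS fixed, I_D ∝ (1 + λ V_DS) in saturation, so I_D2/I_D1 = (1 + λ V_DS2)/(1 + λ V_DS1).
8.82/6.33 = 1.393 = (1 + 7.03 λ)/(1 + 2.97 λ).
Solving: λ (I_D1 V_DS2 − I_D2 V_DS1) = I_D2 − I_D1, so λ = (8.82 − 6.33) / (6.33 × 7.03 − 8.82 × 2.97) = 2.49 / 18.3 = 0.136 V⁻¹.

λ = 0.136 V⁻¹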